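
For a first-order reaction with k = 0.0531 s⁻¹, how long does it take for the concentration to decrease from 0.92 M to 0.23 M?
26.11 s

From ln[A] = ln[A]₀ - k·t: t = ln([A]₀/[A])/k = ln(0.92/0.23)/0.0531 = ln(4.0000)/0.0531 = 1.3863/0.0531 = 26.11 s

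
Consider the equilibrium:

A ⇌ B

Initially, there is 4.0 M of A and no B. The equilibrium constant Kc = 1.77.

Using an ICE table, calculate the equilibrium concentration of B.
[B] = 2.556 M

ICE: [A] = 4.0 − x, [B] = x.
Kc = x/(4.0 − x) = 1.77 ⇒ x = 1.77·4.0/(1 + 1.77) = 7.08/2.77 = 2.556.
[B] = x = 2.556 M.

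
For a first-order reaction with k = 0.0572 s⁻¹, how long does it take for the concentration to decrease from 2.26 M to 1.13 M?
12.12 s

From ln[A] = ln[A]₀ - k·t: t = ln([A]₀/[A])/k = ln(2.26/1.13)/0.0572 = ln(2.0000)/0.0572 = 0.6931/0.0572 = 12.12 s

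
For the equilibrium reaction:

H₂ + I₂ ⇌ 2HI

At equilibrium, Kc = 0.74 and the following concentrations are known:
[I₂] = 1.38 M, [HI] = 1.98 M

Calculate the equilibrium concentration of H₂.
[H₂] = 3.8390 M

Kc = ([HI]^2) / ([H₂] × [I₂]) = 0.74
[H₂]^1 = (product terms)/(Kc · other reactant terms) = 3.9204 / (0.74 · 1.38) = 3.839
[H₂] = 3.8390 M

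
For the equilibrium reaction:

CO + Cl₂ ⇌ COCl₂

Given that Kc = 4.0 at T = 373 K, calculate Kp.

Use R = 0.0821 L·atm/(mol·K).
K_p = 0.1306

Δn = (moles gaseous products) − (moles gaseous reactants) = -1
T = 373 K; RT = 0.0821 × 373 = 30.6233
Kp = Kc·(RT)^Δn = 4.0 × (30.6233)^-1 = 4.0 × 0.0326549 = 0.1306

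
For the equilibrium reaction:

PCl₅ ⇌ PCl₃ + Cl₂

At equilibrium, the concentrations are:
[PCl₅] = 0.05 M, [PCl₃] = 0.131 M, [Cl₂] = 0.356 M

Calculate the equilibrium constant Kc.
K_c = 0.9327

Kc = ([PCl₃] × [Cl₂]) / ([PCl₅])
   = ((0.131)·(0.356)) / ((0.05))
   = 0.046636 / 0.05 = 0.9327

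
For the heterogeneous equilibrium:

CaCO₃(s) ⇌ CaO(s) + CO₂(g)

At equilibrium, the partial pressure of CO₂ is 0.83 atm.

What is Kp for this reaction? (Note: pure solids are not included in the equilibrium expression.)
K_p = 0.83

Solids (CaCO₃, CaO) have activity 1 and are excluded.
Kp = P(CO₂) = 0.83.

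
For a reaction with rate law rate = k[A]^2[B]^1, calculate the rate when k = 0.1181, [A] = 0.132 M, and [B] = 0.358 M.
0.0007367 M/s

rate = k·[A]^2·[B]^1 = 0.1181·(0.132)^2·(0.358)^1 = 0.1181·0.017424·0.358 = 0.0007367 M/s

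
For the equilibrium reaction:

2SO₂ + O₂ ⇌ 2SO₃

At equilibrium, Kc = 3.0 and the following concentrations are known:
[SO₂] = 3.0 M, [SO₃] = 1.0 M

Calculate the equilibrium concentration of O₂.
[O₂] = 0.0370 M

Kc = ([SO₃]^2) / ([SO₂]^2 × [O₂]) = 3.0
[O₂]^1 = (product terms)/(Kc · other reactant terms) = 1 / (3.0 · 9) = 0.037037
[O₂] = 0.0370 M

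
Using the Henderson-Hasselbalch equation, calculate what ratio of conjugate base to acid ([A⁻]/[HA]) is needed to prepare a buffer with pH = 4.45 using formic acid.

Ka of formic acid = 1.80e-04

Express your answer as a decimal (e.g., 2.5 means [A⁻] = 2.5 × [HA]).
[A⁻]/[HA] = 5.073

pKa = −log(1.80e-04) = 3.7447. pH = pKa + log([A⁻]/[HA]). 4.45 = 3.7447 + log(ratio). log(ratio) = 4.45 − 3.7447 = 0.7053. ratio = 10^(0.7053) = 5.073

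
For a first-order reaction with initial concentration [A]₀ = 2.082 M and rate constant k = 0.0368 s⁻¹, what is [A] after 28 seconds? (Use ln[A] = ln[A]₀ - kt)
0.7430 M

ln[A] = ln[A]₀ - k·t = ln(2.082) - (0.0368)·(28) = 0.7333 - 1.0304 = -0.2971
[A] = e^(-0.2971) = 0.7430 M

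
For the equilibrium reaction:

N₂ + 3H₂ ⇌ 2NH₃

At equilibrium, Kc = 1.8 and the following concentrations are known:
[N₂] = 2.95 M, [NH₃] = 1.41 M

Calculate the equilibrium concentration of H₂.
[H₂] = 0.7207 M

Kc = ([NH₃]^2) / ([N₂] × [H₂]^3) = 1.8
[H₂]^3 = (product terms)/(Kc · other reactant terms) = 1.9881 / (1.8 · 2.95) = 0.37441
[H₂] = (0.37441)^(1/3) = 0.7207 M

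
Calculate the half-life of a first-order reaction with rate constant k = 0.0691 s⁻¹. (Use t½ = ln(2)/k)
10.03 s

t½ = ln(2)/k = 0.6931/0.0691 = 10.03 s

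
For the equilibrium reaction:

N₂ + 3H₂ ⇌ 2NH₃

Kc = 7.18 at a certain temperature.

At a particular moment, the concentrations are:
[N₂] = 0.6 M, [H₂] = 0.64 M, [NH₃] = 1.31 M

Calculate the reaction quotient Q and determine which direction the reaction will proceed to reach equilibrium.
Q = 10.911, Q > K, reaction proceeds reverse (toward reactants)

Q = ([NH₃]^2) / ([N₂] × [H₂]^3)
  = ((1.31)^2) / ((0.6)·(0.64)^3) = 1.7161/0.15729 = 10.91
Since Q = 10.91 > Kc = 7.18, the reaction proceeds reverse (toward reactants) to reach equilibrium.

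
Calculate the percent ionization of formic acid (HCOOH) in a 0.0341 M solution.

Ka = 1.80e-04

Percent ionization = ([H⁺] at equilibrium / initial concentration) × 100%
Percent ionization = 7.01%

Let x = [H⁺]. Ka = x²/(C - x) ⇒ x² + (1.80e-04)x - (1.80e-04)(0.0341) = 0. x = 2.3891e-03. Percent = (2.3891e-03/0.0341) × 100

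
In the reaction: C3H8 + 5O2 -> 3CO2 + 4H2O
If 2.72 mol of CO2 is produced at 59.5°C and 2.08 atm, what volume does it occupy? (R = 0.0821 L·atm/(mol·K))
T = 59.5°C + 273.15 = 332.65 K
V = nRT/P = (2.72 × 0.0821 × 332.65) / 2.08
V = 35.71 L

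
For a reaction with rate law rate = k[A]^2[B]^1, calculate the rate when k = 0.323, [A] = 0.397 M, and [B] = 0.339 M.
0.01726 M/s

rate = k·[A]^2·[B]^1 = 0.323·(0.397)^2·(0.339)^1 = 0.323·0.157609·0.339 = 0.01726 M/s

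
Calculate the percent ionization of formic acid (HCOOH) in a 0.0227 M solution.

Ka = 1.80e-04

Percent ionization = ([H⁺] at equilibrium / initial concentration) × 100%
Percent ionization = 8.52%

Let x = [H⁺]. Ka = x²/(C - x) ⇒ x² + (1.80e-04)x - (1.80e-04)(0.0227) = 0. x = 1.9334e-03. Percent = (1.9334e-03/0.0227) × 100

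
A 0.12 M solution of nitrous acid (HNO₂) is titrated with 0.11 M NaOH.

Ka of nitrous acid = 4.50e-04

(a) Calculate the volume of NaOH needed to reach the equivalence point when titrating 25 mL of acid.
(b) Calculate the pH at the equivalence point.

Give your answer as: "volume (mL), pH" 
V = 27.3 mL, pH = 8.05

(a) At equivalence: moles acid = moles base.
moles acid = 0.12 × 0.025 = 0.003 mol; V_NaOH = 0.003/0.11 = 0.02727 L = 27.3 mL.
(b) At equivalence, all acid → conjugate base A⁻ at [A⁻] = 0.003/0.05227 = 0.05739 M.
Kb = Kw/Ka = 1.0e-14/4.50e-04 = 2.222e-11; [OH⁻] = √(Kb·[A⁻]) = 1.129e-06; pOH = 5.95; pH = 14 − pOH = 8.05.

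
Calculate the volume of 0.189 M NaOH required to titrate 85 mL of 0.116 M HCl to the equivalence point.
V_{base} = 52.2 mL

At equivalence: moles acid = moles base.
moles HCl = 0.116 M × 0.085 L = 0.00986 mol
V_NaOH = 0.00986 mol ÷ 0.189 M = 0.05217 L = 52.2 mL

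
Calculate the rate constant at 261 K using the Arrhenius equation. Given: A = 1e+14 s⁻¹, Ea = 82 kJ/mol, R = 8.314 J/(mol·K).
3.88e-03 s⁻¹

k = A·exp(-Ea/(R·T)) = 1e+14·exp(-82000/(8.314·261)) = 1e+14·exp(-37.7888) = 1e+14·3.8773e-17 = 3.88e-03 s⁻¹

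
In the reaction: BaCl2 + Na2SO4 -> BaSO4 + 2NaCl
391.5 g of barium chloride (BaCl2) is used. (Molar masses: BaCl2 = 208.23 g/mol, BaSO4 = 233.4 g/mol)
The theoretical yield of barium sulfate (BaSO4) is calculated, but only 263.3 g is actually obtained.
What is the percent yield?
Moles of BaCl2 = 391.5 g ÷ 208.23 g/mol = 1.88013 mol
Mole ratio: 1 mol BaSO4 / 1 mol BaCl2
Moles of BaSO4 = 1.88013 × (1/1) = 1.88013 mol
Theoretical yield = 1.88013 mol × 233.4 g/mol = 438.82 g
Actual yield = 263.3 g
Percent yield = (263.3 / 438.82) × 100% = 60.0%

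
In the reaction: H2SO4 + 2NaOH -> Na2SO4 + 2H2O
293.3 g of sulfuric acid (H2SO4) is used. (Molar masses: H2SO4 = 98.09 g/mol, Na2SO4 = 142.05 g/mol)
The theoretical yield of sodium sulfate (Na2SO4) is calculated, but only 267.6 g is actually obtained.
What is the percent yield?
Moles of H2SO4 = 293.3 g ÷ 98.09 g/mol = 2.99011 mol
Mole ratio: 1 mol Na2SO4 / 1 mol H2SO4
Moles of Na2SO4 = 2.99011 × (1/1) = 2.99011 mol
Theoretical yield = 2.99011 mol × 142.05 g/mol = 424.75 g
Actual yield = 267.6 g
Percent yield = (267.6 / 424.75) × 100% = 63.0%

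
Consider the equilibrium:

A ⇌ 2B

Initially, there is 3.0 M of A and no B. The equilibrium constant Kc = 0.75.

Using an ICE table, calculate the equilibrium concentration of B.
[B] = 1.324 M

ICE: [A] = 3.0 − x, [B] = 2x.
Kc = (2x)²/(3.0 − x) = 0.75 ⇒ 4x² + 0.75x − 2.25 = 0.
x = (−0.75 + √(0.75² + 4·4·2.25))/(2·4) = (−0.75 + √36.562)/8 = 0.66209.
[B] = 2x = 1.324 M.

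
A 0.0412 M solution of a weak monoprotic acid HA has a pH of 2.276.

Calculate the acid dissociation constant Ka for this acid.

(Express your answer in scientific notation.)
K_a = 7.81e-04

[H⁺] = 10^(−pH) = 10^(−2.276) = 5.297e-03 M. For HA ⇌ H⁺ + A⁻, Ka = x²/(C − x) = (5.297e-03)²/(0.0412 − 5.297e-03) = 7.81e-04.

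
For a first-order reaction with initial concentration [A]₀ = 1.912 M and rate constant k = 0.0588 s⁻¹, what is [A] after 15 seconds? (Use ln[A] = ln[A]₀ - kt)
0.7915 M

ln[A] = ln[A]₀ - k·t = ln(1.912) - (0.0588)·(15) = 0.6481 - 0.8820 = -0.2339
[A] = e^(-0.2339) = 0.7915 M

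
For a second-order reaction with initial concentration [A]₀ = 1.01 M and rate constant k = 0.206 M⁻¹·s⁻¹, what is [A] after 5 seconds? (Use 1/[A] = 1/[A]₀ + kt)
0.4950 M

1/[A] = 1/[A]₀ + k·t = 1/1.01 + (0.206)·(5) = 0.9901 + 1.0300 = 2.0201
[A] = 1/2.0201 = 0.4950 M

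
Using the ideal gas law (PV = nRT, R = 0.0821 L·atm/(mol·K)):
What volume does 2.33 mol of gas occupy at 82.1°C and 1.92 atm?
T = 82.1°C + 273.15 = 355.25 K
V = nRT/P = (2.33 × 0.0821 × 355.25) / 1.92
V = 35.39 L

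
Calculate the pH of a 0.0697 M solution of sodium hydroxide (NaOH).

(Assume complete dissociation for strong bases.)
pH = 12.84

[OH⁻] = 0.0697 M for strong base. pOH = -log[OH⁻] = 1.16, pH = 14 - pOH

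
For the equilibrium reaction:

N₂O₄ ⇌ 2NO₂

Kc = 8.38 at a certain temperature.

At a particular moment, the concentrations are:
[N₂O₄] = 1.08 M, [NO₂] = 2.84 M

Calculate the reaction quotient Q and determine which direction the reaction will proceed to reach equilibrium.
Q = 7.468, Q < K, reaction proceeds forward (toward products)

Q = ([NO₂]^2) / ([N₂O₄])
  = ((2.84)^2) / ((1.08)) = 8.0656/1.08 = 7.468
Since Q = 7.468 < Kc = 8.38, the reaction proceeds forward (toward products) to reach equilibrium.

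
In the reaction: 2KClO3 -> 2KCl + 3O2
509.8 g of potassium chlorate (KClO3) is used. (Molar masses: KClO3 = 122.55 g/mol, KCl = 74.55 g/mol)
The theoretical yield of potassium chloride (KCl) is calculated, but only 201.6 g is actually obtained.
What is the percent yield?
Moles of KClO3 = 509.8 g ÷ 122.55 g/mol = 4.15993 mol
Mole ratio: 2 mol KCl / 2 mol KClO3
Moles of KCl = 4.15993 × (2/2) = 4.15993 mol
Theoretical yield = 4.15993 mol × 74.55 g/mol = 310.12 g
Actual yield = 201.6 g
Percent yield = (201.6 / 310.12) × 100% = 65.0%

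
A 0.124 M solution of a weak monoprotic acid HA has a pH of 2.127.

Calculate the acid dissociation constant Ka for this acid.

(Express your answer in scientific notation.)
K_a = 4.78e-04

[H⁺] = 10^(−pH) = 10^(−2.127) = 7.464e-03 M. For HA ⇌ H⁺ + A⁻, Ka = x²/(C − x) = (7.464e-03)²/(0.124 − 7.464e-03) = 4.78e-04.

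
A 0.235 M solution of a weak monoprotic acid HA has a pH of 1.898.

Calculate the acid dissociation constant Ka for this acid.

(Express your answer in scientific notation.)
K_a = 7.19e-04

[H⁺] = 10^(−pH) = 10^(−1.898) = 1.265e-02 M. For HA ⇌ H⁺ + A⁻, Ka = x²/(C − x) = (1.265e-02)²/(0.235 − 1.265e-02) = 7.19e-04.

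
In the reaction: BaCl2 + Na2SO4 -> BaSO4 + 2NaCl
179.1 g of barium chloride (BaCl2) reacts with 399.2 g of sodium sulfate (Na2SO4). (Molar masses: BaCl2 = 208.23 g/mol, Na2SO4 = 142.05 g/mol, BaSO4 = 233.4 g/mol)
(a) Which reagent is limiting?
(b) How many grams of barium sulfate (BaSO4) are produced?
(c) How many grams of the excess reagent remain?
(a) BaCl2, (b) 200.7 g, (c) 277 g

Moles of BaCl2 = 179.1 g ÷ 208.23 g/mol = 0.860107 mol
Moles of Na2SO4 = 399.2 g ÷ 142.05 g/mol = 2.81028 mol
Moles ÷ coefficient: BaCl2: 0.860107/1 = 0.8601, Na2SO4: 2.81028/1 = 2.81
(a) BaCl2 has the smaller value, so BaCl2 is the limiting reagent.
(b) Moles of BaSO4 = 0.860107 mol BaCl2 × (1/1) = 0.860107 mol; mass = 0.860107 mol × 233.4 g/mol = 200.7 g
(c) Na2SO4 consumed = 0.860107 × (1/1) = 0.860107 mol; remaining = 2.81028 − 0.860107 = 1.95017 mol; mass = 1.95017 mol × 142.05 g/mol = 277 g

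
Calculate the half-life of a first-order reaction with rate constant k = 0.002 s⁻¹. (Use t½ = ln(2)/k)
346.57 s

t½ = ln(2)/k = 0.6931/0.002 = 346.57 s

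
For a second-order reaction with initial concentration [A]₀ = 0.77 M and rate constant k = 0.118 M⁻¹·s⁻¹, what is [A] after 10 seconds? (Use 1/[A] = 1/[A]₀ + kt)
0.4034 M

1/[A] = 1/[A]₀ + k·t = 1/0.77 + (0.118)·(10) = 1.2987 + 1.1800 = 2.4787
[A] = 1/2.4787 = 0.4034 M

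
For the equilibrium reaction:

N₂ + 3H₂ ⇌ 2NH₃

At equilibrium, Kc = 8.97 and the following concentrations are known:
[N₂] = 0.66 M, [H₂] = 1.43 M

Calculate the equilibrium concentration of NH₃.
[NH₃] = 4.1608 M

Kc = ([NH₃]^2) / ([N₂] × [H₂]^3) = 8.97
[NH₃]^2 = Kc · (reactant terms)/(other product terms) = 8.97 · 1.93 / 1 = 17.312
[NH₃] = (17.312)^(1/2) = 4.1608 M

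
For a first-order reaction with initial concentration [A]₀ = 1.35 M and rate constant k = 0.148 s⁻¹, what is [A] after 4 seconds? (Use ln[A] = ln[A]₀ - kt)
0.7468 M

ln[A] = ln[A]₀ - k·t = ln(1.35) - (0.148)·(4) = 0.3001 - 0.5920 = -0.2919
[A] = e^(-0.2919) = 0.7468 M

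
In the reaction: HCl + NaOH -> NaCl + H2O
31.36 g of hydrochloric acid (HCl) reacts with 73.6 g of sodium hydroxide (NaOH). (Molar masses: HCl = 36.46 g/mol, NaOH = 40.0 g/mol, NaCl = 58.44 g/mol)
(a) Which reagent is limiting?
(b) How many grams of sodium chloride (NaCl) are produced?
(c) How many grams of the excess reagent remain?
(a) HCl, (b) 50.27 g, (c) 39.2 g

Moles of HCl = 31.36 g ÷ 36.46 g/mol = 0.860121 mol
Moles of NaOH = 73.6 g ÷ 40.0 g/mol = 1.84 mol
Moles ÷ coefficient: HCl: 0.860121/1 = 0.8601, NaOH: 1.84/1 = 1.84
(a) HCl has the smaller value, so HCl is the limiting reagent.
(b) Moles of NaCl = 0.860121 mol HCl × (1/1) = 0.860121 mol; mass = 0.860121 mol × 58.44 g/mol = 50.27 g
(c) NaOH consumed = 0.860121 × (1/1) = 0.860121 mol; remaining = 1.84 − 0.860121 = 0.979879 mol; mass = 0.979879 mol × 40.0 g/mol = 39.2 g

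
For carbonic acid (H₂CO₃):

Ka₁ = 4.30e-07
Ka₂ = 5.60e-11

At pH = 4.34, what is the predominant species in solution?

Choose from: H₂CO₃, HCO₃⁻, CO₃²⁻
H₂CO₃

pKa1 = 6.37, pKa2 = 10.25. Each pKa is the crossover between adjacent species; pH = 4.34 lies in the region where H₂CO₃ predominates.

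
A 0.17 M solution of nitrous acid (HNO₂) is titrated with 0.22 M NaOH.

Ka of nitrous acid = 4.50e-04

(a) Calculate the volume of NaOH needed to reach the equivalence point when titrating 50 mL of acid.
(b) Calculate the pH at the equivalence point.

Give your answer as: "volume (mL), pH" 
V = 38.6 mL, pH = 8.16

(a) At equivalence: moles acid = moles base.
moles acid = 0.17 × 0.05 = 0.0085 mol; V_NaOH = 0.0085/0.22 = 0.03864 L = 38.6 mL.
(b) At equivalence, all acid → conjugate base A⁻ at [A⁻] = 0.0085/0.08864 = 0.0959 M.
Kb = Kw/Ka = 1.0e-14/4.50e-04 = 2.222e-11; [OH⁻] = √(Kb·[A⁻]) = 1.460e-06; pOH = 5.84; pH = 14 − pOH = 8.16.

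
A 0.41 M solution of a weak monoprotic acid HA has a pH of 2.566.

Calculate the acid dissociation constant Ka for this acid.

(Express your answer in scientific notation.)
K_a = 1.81e-05

[H⁺] = 10^(−pH) = 10^(−2.566) = 2.716e-03 M. For HA ⇌ H⁺ + A⁻, Ka = x²/(C − x) = (2.716e-03)²/(0.41 − 2.716e-03) = 1.81e-05.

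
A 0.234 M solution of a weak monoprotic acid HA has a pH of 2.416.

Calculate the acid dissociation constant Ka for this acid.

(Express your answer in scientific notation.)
K_a = 6.40e-05

[H⁺] = 10^(−pH) = 10^(−2.416) = 3.837e-03 M. For HA ⇌ H⁺ + A⁻, Ka = x²/(C − x) = (3.837e-03)²/(0.234 − 3.837e-03) = 6.40e-05.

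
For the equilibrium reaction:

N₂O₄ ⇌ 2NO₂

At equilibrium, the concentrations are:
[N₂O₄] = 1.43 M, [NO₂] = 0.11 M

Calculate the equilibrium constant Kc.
K_c = 8.46e-03

Kc = ([NO₂]^2) / ([N₂O₄])
   = ((0.11)^2) / ((1.43))
   = 0.0121 / 1.43 = 8.46e-03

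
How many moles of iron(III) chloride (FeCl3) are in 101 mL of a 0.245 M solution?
Moles = Molarity × Volume (L)
Moles = 0.245 M × 0.101 L = 0.02474 mol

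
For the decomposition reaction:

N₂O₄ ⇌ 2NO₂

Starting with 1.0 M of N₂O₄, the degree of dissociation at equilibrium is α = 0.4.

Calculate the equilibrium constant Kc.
K_c = 1.0667

x = α·[A]₀ = 0.4 × 1.0 = 0.4 M dissociated.
At eq: [N₂O₄] = 1.0 − 0.4 = 0.6 M; [NO₂] = 2x = 0.8 M.
Kc = [NO₂]²/[N₂O₄] = (0.8)²/0.6 = 1.067.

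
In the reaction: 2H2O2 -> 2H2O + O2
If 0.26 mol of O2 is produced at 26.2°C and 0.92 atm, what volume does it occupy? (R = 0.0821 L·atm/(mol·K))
T = 26.2°C + 273.15 = 299.35 K
V = nRT/P = (0.26 × 0.0821 × 299.35) / 0.92
V = 6.95 L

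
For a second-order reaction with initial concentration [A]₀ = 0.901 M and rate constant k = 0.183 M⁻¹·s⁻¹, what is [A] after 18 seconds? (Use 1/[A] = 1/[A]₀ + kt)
0.2271 M

1/[A] = 1/[A]₀ + k·t = 1/0.901 + (0.183)·(18) = 1.1099 + 3.2940 = 4.4039
[A] = 1/4.4039 = 0.2271 M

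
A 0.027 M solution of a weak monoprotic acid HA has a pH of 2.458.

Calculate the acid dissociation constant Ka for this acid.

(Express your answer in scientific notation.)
K_a = 5.16e-04

[H⁺] = 10^(−pH) = 10^(−2.458) = 3.483e-03 M. For HA ⇌ H⁺ + A⁻, Ka = x²/(C − x) = (3.483e-03)²/(0.027 − 3.483e-03) = 5.16e-04.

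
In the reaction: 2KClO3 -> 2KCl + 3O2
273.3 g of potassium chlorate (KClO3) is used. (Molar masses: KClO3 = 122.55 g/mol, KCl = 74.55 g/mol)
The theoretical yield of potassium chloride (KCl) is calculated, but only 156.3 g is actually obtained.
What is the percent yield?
Moles of KClO3 = 273.3 g ÷ 122.55 g/mol = 2.23011 mol
Mole ratio: 2 mol KCl / 2 mol KClO3
Moles of KCl = 2.23011 × (2/2) = 2.23011 mol
Theoretical yield = 2.23011 mol × 74.55 g/mol = 166.25 g
Actual yield = 156.3 g
Percent yield = (156.3 / 166.25) × 100% = 94.0%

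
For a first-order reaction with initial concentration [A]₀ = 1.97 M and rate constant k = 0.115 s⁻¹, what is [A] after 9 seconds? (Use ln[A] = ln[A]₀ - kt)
0.6998 M

ln[A] = ln[A]₀ - k·t = ln(1.97) - (0.115)·(9) = 0.6780 - 1.0350 = -0.3570
[A] = e^(-0.3570) = 0.6998 M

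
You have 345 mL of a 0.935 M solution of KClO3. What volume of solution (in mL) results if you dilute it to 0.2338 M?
Using M₁V₁ = M₂V₂:
0.935 × 345 = 0.2338 × V₂
V₂ = (0.935 × 345) / 0.2338 = 1380 mL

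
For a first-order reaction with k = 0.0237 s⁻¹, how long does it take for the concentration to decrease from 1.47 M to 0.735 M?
29.25 s

From ln[A] = ln[A]₀ - k·t: t = ln([A]₀/[A])/k = ln(1.47/0.735)/0.0237 = ln(2.0000)/0.0237 = 0.6931/0.0237 = 29.25 s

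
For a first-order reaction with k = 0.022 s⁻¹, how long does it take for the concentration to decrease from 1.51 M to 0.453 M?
54.73 s

From ln[A] = ln[A]₀ - k·t: t = ln([A]₀/[A])/k = ln(1.51/0.453)/0.022 = ln(3.3333)/0.022 = 1.2040/0.022 = 54.73 s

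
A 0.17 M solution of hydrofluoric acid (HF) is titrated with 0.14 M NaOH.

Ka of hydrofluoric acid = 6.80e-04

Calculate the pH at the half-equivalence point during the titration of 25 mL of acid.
pH = pKa = 3.17

At the half-equivalence point, [HA] = [A⁻], so by Henderson–Hasselbalch pH = pKa + log(1) = pKa.
pKa = −log(6.80e-04) = 3.17.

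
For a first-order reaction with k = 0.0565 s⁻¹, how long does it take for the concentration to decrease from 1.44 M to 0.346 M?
25.24 s

From ln[A] = ln[A]₀ - k·t: t = ln([A]₀/[A])/k = ln(1.44/0.346)/0.0565 = ln(4.1618)/0.0565 = 1.4260/0.0565 = 25.24 s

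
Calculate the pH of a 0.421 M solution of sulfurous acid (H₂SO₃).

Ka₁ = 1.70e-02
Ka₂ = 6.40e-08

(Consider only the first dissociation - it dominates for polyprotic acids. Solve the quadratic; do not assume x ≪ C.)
pH = 1.12

x² + Ka₁·x − Ka₁·C = 0 with Ka₁ = 1.70e-02, C = 0.421.
x = (−Ka₁ + √(Ka₁² + 4·Ka₁·C))/2 = 7.6525e-02 M, so pH = 1.12.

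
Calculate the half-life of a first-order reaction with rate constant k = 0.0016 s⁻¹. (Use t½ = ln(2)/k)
433.22 s

t½ = ln(2)/k = 0.6931/0.0016 = 433.22 s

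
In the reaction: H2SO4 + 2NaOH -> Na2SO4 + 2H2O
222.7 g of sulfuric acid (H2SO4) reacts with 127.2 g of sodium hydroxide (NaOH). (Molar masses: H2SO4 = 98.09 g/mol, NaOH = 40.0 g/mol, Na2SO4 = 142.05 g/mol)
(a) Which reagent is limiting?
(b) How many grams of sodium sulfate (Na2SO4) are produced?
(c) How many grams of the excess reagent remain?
(a) NaOH, (b) 225.9 g, (c) 66.74 g

Moles of H2SO4 = 222.7 g ÷ 98.09 g/mol = 2.27036 mol
Moles of NaOH = 127.2 g ÷ 40.0 g/mol = 3.18 mol
Moles ÷ coefficient: H2SO4: 2.27036/1 = 2.27, NaOH: 3.18/2 = 1.59
(a) NaOH has the smaller value, so NaOH is the limiting reagent.
(b) Moles of Na2SO4 = 3.18 mol NaOH × (1/2) = 1.59 mol; mass = 1.59 mol × 142.05 g/mol = 225.9 g
(c) H2SO4 consumed = 3.18 × (1/2) = 1.59 mol; remaining = 2.27036 − 1.59 = 0.680364 mol; mass = 0.680364 mol × 98.09 g/mol = 66.74 g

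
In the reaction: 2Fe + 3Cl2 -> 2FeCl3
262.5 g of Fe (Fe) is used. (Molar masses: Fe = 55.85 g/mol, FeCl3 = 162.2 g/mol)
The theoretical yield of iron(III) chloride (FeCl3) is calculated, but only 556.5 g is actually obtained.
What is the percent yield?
Moles of Fe = 262.5 g ÷ 55.85 g/mol = 4.70009 mol
Mole ratio: 2 mol FeCl3 / 2 mol Fe
Moles of FeCl3 = 4.70009 × (2/2) = 4.70009 mol
Theoretical yield = 4.70009 mol × 162.2 g/mol = 762.35 g
Actual yield = 556.5 g
Percent yield = (556.5 / 762.35) × 100% = 73.0%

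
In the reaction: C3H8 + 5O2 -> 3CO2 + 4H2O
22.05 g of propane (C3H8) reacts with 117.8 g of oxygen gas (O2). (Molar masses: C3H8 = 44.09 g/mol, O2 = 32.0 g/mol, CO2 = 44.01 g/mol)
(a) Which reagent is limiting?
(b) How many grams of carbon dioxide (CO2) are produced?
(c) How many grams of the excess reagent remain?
(a) C3H8, (b) 66.03 g, (c) 37.78 g

Moles of C3H8 = 22.05 g ÷ 44.09 g/mol = 0.500113 mol
Moles of O2 = 117.8 g ÷ 32.0 g/mol = 3.68125 mol
Moles ÷ coefficient: C3H8: 0.500113/1 = 0.5001, O2: 3.68125/5 = 0.7362
(a) C3H8 has the smaller value, so C3H8 is the limiting reagent.
(b) Moles of CO2 = 0.500113 mol C3H8 × (3/1) = 1.50034 mol; mass = 1.50034 mol × 44.01 g/mol = 66.03 g
(c) O2 consumed = 0.500113 × (5/1) = 2.50057 mol; remaining = 3.68125 − 2.50057 = 1.18068 mol; mass = 1.18068 mol × 32.0 g/mol = 37.78 g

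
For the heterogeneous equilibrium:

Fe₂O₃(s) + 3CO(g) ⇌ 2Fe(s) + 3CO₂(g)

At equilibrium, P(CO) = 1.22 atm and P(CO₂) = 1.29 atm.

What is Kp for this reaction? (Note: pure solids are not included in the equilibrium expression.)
K_p = 1.182

Solids (Fe₂O₃, Fe) are excluded.
Kp = P(CO₂)³/P(CO)³ = (1.29)³/(1.22)³ = 2.147/1.816 = 1.182.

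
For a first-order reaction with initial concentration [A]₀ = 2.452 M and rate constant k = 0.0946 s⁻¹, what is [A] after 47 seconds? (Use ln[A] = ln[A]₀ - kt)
0.0287 M

ln[A] = ln[A]₀ - k·t = ln(2.452) - (0.0946)·(47) = 0.8969 - 4.4462 = -3.5493
[A] = e^(-3.5493) = 0.0287 M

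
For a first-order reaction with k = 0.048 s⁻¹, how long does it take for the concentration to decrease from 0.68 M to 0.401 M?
11.00 s

From ln[A] = ln[A]₀ - k·t: t = ln([A]₀/[A])/k = ln(0.68/0.401)/0.048 = ln(1.6958)/0.048 = 0.5281/0.048 = 11.00 s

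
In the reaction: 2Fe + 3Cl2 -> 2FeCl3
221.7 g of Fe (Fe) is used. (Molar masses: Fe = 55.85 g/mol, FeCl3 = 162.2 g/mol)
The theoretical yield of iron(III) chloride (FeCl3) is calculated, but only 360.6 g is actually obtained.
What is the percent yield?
Moles of Fe = 221.7 g ÷ 55.85 g/mol = 3.96956 mol
Mole ratio: 2 mol FeCl3 / 2 mol Fe
Moles of FeCl3 = 3.96956 × (2/2) = 3.96956 mol
Theoretical yield = 3.96956 mol × 162.2 g/mol = 643.86 g
Actual yield = 360.6 g
Percent yield = (360.6 / 643.86) × 100% = 56.0%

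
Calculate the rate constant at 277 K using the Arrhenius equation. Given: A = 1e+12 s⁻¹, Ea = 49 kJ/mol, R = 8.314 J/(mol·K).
5.75e+02 s⁻¹

k = A·exp(-Ea/(R·T)) = 1e+12·exp(-49000/(8.314·277)) = 1e+12·exp(-21.2768) = 1e+12·5.7491e-10 = 5.75e+02 s⁻¹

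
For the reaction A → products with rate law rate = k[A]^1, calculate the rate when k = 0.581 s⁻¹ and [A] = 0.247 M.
0.1435 M/s

rate = k·[A]^1 = 0.581·(0.247)^1 = 0.581·0.247 = 0.1435 M/s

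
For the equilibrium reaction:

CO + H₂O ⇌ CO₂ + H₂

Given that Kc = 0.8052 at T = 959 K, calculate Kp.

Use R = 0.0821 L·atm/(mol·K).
K_p = 0.8052

Δn = (moles gaseous products) − (moles gaseous reactants) = 0
T = 959 K; RT = 0.0821 × 959 = 78.7339
Kp = Kc·(RT)^Δn = 0.8052 × (78.7339)^0 = 0.8052 × 1 = 0.8052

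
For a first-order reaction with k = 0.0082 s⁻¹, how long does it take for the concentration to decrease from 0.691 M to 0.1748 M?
167.62 s

From ln[A] = ln[A]₀ - k·t: t = ln([A]₀/[A])/k = ln(0.691/0.1748)/0.0082 = ln(3.9531)/0.0082 = 1.3745/0.0082 = 167.62 s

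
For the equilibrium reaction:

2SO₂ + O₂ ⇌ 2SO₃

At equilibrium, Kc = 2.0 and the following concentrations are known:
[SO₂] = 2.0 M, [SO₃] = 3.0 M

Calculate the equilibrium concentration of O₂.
[O₂] = 1.1250 M

Kc = ([SO₃]^2) / ([SO₂]^2 × [O₂]) = 2.0
[O₂]^1 = (product terms)/(Kc · other reactant terms) = 9 / (2.0 · 4) = 1.125
[O₂] = 1.1250 M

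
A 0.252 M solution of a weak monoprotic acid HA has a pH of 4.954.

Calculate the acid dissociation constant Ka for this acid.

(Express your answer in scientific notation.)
K_a = 4.90e-10

[H⁺] = 10^(−pH) = 10^(−4.954) = 1.112e-05 M. For HA ⇌ H⁺ + A⁻, Ka = x²/(C − x) = (1.112e-05)²/(0.252 − 1.112e-05) = 4.90e-10.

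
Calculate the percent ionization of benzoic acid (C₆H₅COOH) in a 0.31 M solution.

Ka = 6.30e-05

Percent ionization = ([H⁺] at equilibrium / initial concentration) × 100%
Percent ionization = 1.42%

Let x = [H⁺]. Ka = x²/(C - x) ⇒ x² + (6.30e-05)x - (6.30e-05)(0.31) = 0. x = 4.3879e-03. Percent = (4.3879e-03/0.31) × 100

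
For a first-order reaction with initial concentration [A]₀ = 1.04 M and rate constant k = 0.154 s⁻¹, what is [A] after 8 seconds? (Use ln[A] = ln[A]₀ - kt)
0.3034 M

ln[A] = ln[A]₀ - k·t = ln(1.04) - (0.154)·(8) = 0.0392 - 1.2320 = -1.1928
[A] = e^(-1.1928) = 0.3034 M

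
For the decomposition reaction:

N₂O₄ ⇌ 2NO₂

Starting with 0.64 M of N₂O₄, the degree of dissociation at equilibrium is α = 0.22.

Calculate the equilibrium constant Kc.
K_c = 0.1589

x = α·[A]₀ = 0.22 × 0.64 = 0.1408 M dissociated.
At eq: [N₂O₄] = 0.64 − 0.1408 = 0.4992 M; [NO₂] = 2x = 0.2816 M.
Kc = [NO₂]²/[N₂O₄] = (0.2816)²/0.4992 = 0.1589.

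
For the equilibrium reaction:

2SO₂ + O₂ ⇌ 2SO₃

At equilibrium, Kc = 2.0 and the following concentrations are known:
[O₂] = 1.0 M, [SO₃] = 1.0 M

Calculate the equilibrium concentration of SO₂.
[SO₂] = 0.7071 M

Kc = ([SO₃]^2) / ([SO₂]^2 × [O₂]) = 2.0
[SO₂]^2 = (product terms)/(Kc · other reactant terms) = 1 / (2.0 · 1) = 0.5
[SO₂] = (0.5)^(1/2) = 0.7071 M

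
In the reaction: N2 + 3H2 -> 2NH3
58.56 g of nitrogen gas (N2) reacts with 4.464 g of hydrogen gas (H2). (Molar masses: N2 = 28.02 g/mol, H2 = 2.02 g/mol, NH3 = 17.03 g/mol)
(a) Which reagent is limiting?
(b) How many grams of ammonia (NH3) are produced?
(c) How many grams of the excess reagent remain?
(a) H2, (b) 25.09 g, (c) 37.92 g

Moles of N2 = 58.56 g ÷ 28.02 g/mol = 2.08994 mol
Moles of H2 = 4.464 g ÷ 2.02 g/mol = 2.2099 mol
Moles ÷ coefficient: N2: 2.08994/1 = 2.09, H2: 2.2099/3 = 0.7366
(a) H2 has the smaller value, so H2 is the limiting reagent.
(b) Moles of NH3 = 2.2099 mol H2 × (2/3) = 1.47327 mol; mass = 1.47327 mol × 17.03 g/mol = 25.09 g
(c) N2 consumed = 2.2099 × (1/3) = 0.736634 mol; remaining = 2.08994 − 0.736634 = 1.3533 mol; mass = 1.3533 mol × 28.02 g/mol = 37.92 g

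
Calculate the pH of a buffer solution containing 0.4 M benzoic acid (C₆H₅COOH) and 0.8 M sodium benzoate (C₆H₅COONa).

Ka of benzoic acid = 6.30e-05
pH = 4.50

pKa = -log(6.30e-05) = 4.20. pH = pKa + log([A⁻]/[HA]) = 4.20 + log(0.8/0.4)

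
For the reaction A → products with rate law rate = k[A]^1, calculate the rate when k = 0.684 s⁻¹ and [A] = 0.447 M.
0.3057 M/s

rate = k·[A]^1 = 0.684·(0.447)^1 = 0.684·0.447 = 0.3057 M/s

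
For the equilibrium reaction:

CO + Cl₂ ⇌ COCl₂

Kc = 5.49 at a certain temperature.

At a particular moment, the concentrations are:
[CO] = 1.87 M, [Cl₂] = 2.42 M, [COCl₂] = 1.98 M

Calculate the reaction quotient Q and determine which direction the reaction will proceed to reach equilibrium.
Q = 0.438, Q < K, reaction proceeds forward (toward products)

Q = ([COCl₂]) / ([CO] × [Cl₂])
  = ((1.98)) / ((1.87)·(2.42)) = 1.98/4.5254 = 0.4375
Since Q = 0.4375 < Kc = 5.49, the reaction proceeds forward (toward products) to reach equilibrium.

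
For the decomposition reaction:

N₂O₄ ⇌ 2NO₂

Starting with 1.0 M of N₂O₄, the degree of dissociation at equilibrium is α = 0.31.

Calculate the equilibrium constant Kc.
K_c = 0.5571

x = α·[A]₀ = 0.31 × 1.0 = 0.31 M dissociated.
At eq: [N₂O₄] = 1.0 − 0.31 = 0.69 M; [NO₂] = 2x = 0.62 M.
Kc = [NO₂]²/[N₂O₄] = (0.62)²/0.69 = 0.5571.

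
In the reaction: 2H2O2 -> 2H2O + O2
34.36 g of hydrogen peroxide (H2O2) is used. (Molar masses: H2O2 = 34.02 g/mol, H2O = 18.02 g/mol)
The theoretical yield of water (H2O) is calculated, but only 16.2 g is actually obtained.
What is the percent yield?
Moles of H2O2 = 34.36 g ÷ 34.02 g/mol = 1.00999 mol
Mole ratio: 2 mol H2O / 2 mol H2O2
Moles of H2O = 1.00999 × (2/2) = 1.00999 mol
Theoretical yield = 1.00999 mol × 18.02 g/mol = 18.2 g
Actual yield = 16.2 g
Percent yield = (16.2 / 18.2) × 100% = 89.0%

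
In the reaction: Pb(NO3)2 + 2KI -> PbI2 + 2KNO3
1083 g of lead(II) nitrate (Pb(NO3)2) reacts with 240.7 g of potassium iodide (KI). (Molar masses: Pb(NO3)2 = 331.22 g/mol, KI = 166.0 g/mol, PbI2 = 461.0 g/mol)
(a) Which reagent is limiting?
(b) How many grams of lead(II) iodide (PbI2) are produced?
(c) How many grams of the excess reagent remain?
(a) KI, (b) 334.2 g, (c) 842.9 g

Moles of Pb(NO3)2 = 1083 g ÷ 331.22 g/mol = 3.26973 mol
Moles of KI = 240.7 g ÷ 166.0 g/mol = 1.45 mol
Moles ÷ coefficient: Pb(NO3)2: 3.26973/1 = 3.27, KI: 1.45/2 = 0.725
(a) KI has the smaller value, so KI is the limiting reagent.
(b) Moles of PbI2 = 1.45 mol KI × (1/2) = 0.725 mol; mass = 0.725 mol × 461.0 g/mol = 334.2 g
(c) Pb(NO3)2 consumed = 1.45 × (1/2) = 0.725 mol; remaining = 3.26973 − 0.725 = 2.54473 mol; mass = 2.54473 mol × 331.22 g/mol = 842.9 g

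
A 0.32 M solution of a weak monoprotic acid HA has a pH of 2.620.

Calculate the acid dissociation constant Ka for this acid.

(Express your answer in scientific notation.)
K_a = 1.81e-05

[H⁺] = 10^(−pH) = 10^(−2.620) = 2.399e-03 M. For HA ⇌ H⁺ + A⁻, Ka = x²/(C − x) = (2.399e-03)²/(0.32 − 2.399e-03) = 1.81e-05.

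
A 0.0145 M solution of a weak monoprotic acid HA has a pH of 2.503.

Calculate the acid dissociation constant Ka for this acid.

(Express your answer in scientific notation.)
K_a = 8.68e-04

[H⁺] = 10^(−pH) = 10^(−2.503) = 3.141e-03 M. For HA ⇌ H⁺ + A⁻, Ka = x²/(C − x) = (3.141e-03)²/(0.0145 − 3.141e-03) = 8.68e-04.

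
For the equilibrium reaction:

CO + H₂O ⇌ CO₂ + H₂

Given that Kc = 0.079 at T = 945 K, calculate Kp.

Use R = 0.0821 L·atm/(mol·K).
K_p = 0.0790

Δn = (moles gaseous products) − (moles gaseous reactants) = 0
T = 945 K; RT = 0.0821 × 945 = 77.5845
Kp = Kc·(RT)^Δn = 0.079 × (77.5845)^0 = 0.079 × 1 = 0.0790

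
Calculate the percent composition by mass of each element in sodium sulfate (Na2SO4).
Na: 32.37%, S: 22.58%, O: 45.05%

Molar mass of Na2SO4 = 142.05 g/mol
% Na = (2 × 22.99) / 142.05 × 100% = 45.98 / 142.05 × 100% = 32.37%
% S = (1 × 32.07) / 142.05 × 100% = 32.07 / 142.05 × 100% = 22.58%
% O = (4 × 16.0) / 142.05 × 100% = 64 / 142.05 × 100% = 45.05%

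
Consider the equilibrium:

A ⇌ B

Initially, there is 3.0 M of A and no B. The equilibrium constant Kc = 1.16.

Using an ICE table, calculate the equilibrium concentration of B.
[B] = 1.611 M

ICE: [A] = 3.0 − x, [B] = x.
Kc = x/(3.0 − x) = 1.16 ⇒ x = 1.16·3.0/(1 + 1.16) = 3.48/2.16 = 1.611.
[B] = x = 1.611 M.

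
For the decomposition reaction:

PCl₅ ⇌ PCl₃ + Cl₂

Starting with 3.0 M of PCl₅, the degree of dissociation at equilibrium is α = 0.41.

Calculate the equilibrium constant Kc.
K_c = 0.8547

x = α·[A]₀ = 0.41 × 3.0 = 1.23 M dissociated.
At eq: [PCl₅] = 3.0 − 1.23 = 1.77 M; [PCl₃] = [Cl₂] = x = 1.23 M.
Kc = [PCl₃][Cl₂]/[PCl₅] = (1.23)²/1.77 = 0.8547.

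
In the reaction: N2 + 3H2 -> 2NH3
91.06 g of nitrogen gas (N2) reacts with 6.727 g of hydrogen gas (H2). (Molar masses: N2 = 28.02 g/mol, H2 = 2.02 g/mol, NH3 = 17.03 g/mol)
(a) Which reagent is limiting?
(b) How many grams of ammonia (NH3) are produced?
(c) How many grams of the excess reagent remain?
(a) H2, (b) 37.81 g, (c) 59.96 g

Moles of N2 = 91.06 g ÷ 28.02 g/mol = 3.24982 mol
Moles of H2 = 6.727 g ÷ 2.02 g/mol = 3.3302 mol
Moles ÷ coefficient: N2: 3.24982/1 = 3.25, H2: 3.3302/3 = 1.11
(a) H2 has the smaller value, so H2 is the limiting reagent.
(b) Moles of NH3 = 3.3302 mol H2 × (2/3) = 2.22013 mol; mass = 2.22013 mol × 17.03 g/mol = 37.81 g
(c) N2 consumed = 3.3302 × (1/3) = 1.11007 mol; remaining = 3.24982 − 1.11007 = 2.13976 mol; mass = 2.13976 mol × 28.02 g/mol = 59.96 g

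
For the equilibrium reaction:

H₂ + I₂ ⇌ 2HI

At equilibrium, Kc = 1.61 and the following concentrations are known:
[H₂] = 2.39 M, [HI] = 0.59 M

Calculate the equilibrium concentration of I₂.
[I₂] = 0.0905 M

Kc = ([HI]^2) / ([H₂] × [I₂]) = 1.61
[I₂]^1 = (product terms)/(Kc · other reactant terms) = 0.3481 / (1.61 · 2.39) = 0.090465
[I₂] = 0.0905 M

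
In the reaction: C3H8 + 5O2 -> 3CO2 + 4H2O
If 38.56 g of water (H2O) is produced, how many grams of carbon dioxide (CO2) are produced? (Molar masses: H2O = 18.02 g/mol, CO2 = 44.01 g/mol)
Moles of H2O = 38.56 g ÷ 18.02 g/mol = 2.13984 mol
Mole ratio: 3 mol CO2 / 4 mol H2O
Moles of CO2 = 2.13984 × (3/4) = 1.60488 mol
Mass of CO2 = 1.60488 mol × 44.01 g/mol = 70.63 g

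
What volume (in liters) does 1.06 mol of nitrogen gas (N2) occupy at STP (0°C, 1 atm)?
At STP, 1 mol of gas occupies 22.4 L
Volume = 1.06 mol × 22.4 L/mol = 23.74 L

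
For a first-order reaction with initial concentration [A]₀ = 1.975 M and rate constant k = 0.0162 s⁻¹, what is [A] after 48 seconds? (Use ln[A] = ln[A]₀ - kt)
0.9075 M

ln[A] = ln[A]₀ - k·t = ln(1.975) - (0.0162)·(48) = 0.6806 - 0.7776 = -0.0970
[A] = e^(-0.0970) = 0.9075 M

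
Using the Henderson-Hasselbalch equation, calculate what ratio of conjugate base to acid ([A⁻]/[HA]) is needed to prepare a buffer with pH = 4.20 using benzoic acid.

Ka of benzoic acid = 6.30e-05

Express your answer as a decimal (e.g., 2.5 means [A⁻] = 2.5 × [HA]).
[A⁻]/[HA] = 0.998

pKa = −log(6.30e-05) = 4.2007. pH = pKa + log([A⁻]/[HA]). 4.20 = 4.2007 + log(ratio). log(ratio) = 4.20 − 4.2007 = -0.0007. ratio = 10^(-0.0007) = 0.998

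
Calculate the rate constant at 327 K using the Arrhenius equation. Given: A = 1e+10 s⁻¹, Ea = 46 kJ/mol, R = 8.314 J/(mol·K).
4.48e+02 s⁻¹

k = A·exp(-Ea/(R·T)) = 1e+10·exp(-46000/(8.314·327)) = 1e+10·exp(-16.9200) = 1e+10·4.4848e-08 = 4.48e+02 s⁻¹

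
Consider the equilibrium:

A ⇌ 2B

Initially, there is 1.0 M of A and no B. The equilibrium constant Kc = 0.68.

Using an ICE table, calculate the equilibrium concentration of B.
[B] = 0.672 M

ICE: [A] = 1.0 − x, [B] = 2x.
Kc = (2x)²/(1.0 − x) = 0.68 ⇒ 4x² + 0.68x − 0.68 = 0.
x = (−0.68 + √(0.68² + 4·4·0.68))/(2·4) = (−0.68 + √11.342)/8 = 0.33598.
[B] = 2x = 0.672 M.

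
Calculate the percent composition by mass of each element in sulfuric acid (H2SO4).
H: 2.06%, S: 32.69%, O: 65.25%

Molar mass of H2SO4 = 98.09 g/mol
% H = (2 × 1.008) / 98.09 × 100% = 2.016 / 98.09 × 100% = 2.06%
% S = (1 × 32.07) / 98.09 × 100% = 32.07 / 98.09 × 100% = 32.69%
% O = (4 × 16.0) / 98.09 × 100% = 64 / 98.09 × 100% = 65.25%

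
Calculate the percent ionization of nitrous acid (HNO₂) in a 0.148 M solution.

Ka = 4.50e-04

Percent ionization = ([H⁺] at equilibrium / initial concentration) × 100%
Percent ionization = 5.36%

Let x = [H⁺]. Ka = x²/(C - x) ⇒ x² + (4.50e-04)x - (4.50e-04)(0.148) = 0. x = 7.9390e-03. Percent = (7.9390e-03/0.148) × 100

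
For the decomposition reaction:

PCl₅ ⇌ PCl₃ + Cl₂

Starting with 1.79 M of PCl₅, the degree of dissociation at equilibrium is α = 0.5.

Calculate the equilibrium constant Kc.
K_c = 0.8950

x = α·[A]₀ = 0.5 × 1.79 = 0.895 M dissociated.
At eq: [PCl₅] = 1.79 − 0.895 = 0.895 M; [PCl₃] = [Cl₂] = x = 0.895 M.
Kc = [PCl₃][Cl₂]/[PCl₅] = (0.895)²/0.895 = 0.895.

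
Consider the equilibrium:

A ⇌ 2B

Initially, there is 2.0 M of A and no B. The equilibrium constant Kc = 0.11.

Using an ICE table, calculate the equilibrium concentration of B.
[B] = 0.442 M

ICE: [A] = 2.0 − x, [B] = 2x.
Kc = (2x)²/(2.0 − x) = 0.11 ⇒ 4x² + 0.11x − 0.22 = 0.
x = (−0.11 + √(0.11² + 4·4·0.22))/(2·4) = (−0.11 + √3.5321)/8 = 0.22117.
[B] = 2x = 0.442 M.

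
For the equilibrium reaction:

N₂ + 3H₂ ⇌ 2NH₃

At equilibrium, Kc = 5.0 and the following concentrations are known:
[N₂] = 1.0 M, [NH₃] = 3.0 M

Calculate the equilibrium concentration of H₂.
[H₂] = 1.2164 M

Kc = ([NH₃]^2) / ([N₂] × [H₂]^3) = 5.0
[H₂]^3 = (product terms)/(Kc · other reactant terms) = 9 / (5.0 · 1) = 1.8
[H₂] = (1.8)^(1/3) = 1.2164 M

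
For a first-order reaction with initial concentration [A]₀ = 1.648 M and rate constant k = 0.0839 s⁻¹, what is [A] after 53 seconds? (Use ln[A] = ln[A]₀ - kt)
0.0193 M

ln[A] = ln[A]₀ - k·t = ln(1.648) - (0.0839)·(53) = 0.4996 - 4.4467 = -3.9471
[A] = e^(-3.9471) = 0.0193 M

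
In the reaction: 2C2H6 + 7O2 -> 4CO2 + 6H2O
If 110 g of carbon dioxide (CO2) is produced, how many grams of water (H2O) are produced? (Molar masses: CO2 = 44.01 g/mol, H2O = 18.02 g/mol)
Moles of CO2 = 110 g ÷ 44.01 g/mol = 2.49943 mol
Mole ratio: 6 mol H2O / 4 mol CO2
Moles of H2O = 2.49943 × (6/4) = 3.74915 mol
Mass of H2O = 3.74915 mol × 18.02 g/mol = 67.56 g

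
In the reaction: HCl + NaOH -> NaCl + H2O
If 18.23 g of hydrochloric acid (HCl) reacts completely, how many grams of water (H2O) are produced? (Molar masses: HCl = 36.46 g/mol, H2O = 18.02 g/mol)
Moles of HCl = 18.23 g ÷ 36.46 g/mol = 0.5 mol
Mole ratio: 1 mol H2O / 1 mol HCl
Moles of H2O = 0.5 × (1/1) = 0.5 mol
Mass of H2O = 0.5 mol × 18.02 g/mol = 9.01 g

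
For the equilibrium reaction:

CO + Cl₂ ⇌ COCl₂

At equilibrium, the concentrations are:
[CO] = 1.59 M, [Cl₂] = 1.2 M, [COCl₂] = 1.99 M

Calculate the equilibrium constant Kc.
K_c = 1.0430

Kc = ([COCl₂]) / ([CO] × [Cl₂])
   = ((1.99)) / ((1.59)·(1.2))
   = 1.99 / 1.908 = 1.0430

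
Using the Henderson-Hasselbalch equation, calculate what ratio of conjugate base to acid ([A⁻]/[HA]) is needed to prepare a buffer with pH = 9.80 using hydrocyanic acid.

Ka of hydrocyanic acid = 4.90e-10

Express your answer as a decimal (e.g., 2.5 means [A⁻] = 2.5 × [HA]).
[A⁻]/[HA] = 3.092

pKa = −log(4.90e-10) = 9.3098. pH = pKa + log([A⁻]/[HA]). 9.80 = 9.3098 + log(ratio). log(ratio) = 9.80 − 9.3098 = 0.4902. ratio = 10^(0.4902) = 3.092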